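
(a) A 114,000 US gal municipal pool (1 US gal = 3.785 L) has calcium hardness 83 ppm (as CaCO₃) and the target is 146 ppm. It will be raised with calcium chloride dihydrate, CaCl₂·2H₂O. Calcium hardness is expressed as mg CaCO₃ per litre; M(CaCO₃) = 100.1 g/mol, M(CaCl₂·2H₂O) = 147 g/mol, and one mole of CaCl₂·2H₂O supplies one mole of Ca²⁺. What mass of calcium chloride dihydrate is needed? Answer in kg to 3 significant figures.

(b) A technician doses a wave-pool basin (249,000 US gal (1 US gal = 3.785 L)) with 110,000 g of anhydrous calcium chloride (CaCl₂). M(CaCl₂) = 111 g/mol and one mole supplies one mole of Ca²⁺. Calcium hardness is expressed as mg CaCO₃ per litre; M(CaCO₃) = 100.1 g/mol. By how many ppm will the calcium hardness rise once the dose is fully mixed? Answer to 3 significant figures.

(a) 39.9 kg; (b) 105 ppm

(a) Volume: 114,000 US gal × 3.785 L/gal = 431,490 L.
(a) Hardness to add: (146 − 83) = 63 mg/L as CaCO₃ × 431,490 L = 27,180 g as CaCO₃.
(a) Moles of Ca²⁺ (1 mol Ca²⁺ ≡ 1 mol CaCO₃): 27,180 / 100.1 g/mol = 271.6 mol.
(a) Mass of CaCl₂·2H₂O: 271.6 × 147 = 39,920 g.

(b) Volume: 249,000 US gal × 3.785 L/gal = 942,465 L.
(b) Moles of Ca²⁺: 110,000 g ÷ 111 g/mol = 991 mol.
(b) As CaCO₃: 991 mol × 100.1 g/mol = 99,200 g.
(b) Rise: 99,200 g / 942,465 L × 1000 = 105.3 mg/L.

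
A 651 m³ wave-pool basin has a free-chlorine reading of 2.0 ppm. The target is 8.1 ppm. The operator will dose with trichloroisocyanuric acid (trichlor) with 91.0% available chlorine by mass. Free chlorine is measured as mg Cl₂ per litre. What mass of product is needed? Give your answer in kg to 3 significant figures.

4.36 kg

Volume: 651 m³ = 651,000 L.
Chlorine deficit: 8.1 − 2.0 = 6.1 ppm = 6.1 mg/L as Cl₂.
Cl₂ equivalent needed: 6.1 mg/L × 651,000 L = 3,971,000 mg = 3971 g.
Product at 91.0% available chlorine: 3971 / 0.91 = 4364 g.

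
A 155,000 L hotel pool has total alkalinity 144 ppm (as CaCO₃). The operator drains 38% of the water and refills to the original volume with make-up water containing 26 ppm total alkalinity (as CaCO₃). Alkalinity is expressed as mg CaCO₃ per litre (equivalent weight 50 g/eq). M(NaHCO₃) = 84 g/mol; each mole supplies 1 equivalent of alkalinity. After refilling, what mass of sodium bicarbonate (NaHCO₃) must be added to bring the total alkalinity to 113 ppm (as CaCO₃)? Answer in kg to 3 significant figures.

3.60 kg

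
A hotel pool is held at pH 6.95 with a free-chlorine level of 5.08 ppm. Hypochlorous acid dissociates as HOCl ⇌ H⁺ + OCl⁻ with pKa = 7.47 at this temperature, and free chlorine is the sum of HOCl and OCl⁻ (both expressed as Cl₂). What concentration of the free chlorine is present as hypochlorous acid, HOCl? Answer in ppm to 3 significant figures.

[OCl⁻]/[HOCl] = 10^(pH − pKa) = 10^(6.95 − 7.47) = 10^-0.52 = 0.302.
Fraction as HOCl = 1 / (1 + 0.302) = 0.7681.
HOCl = 0.7681 × 5.08 ppm = 3.902 ppm.

3.90 ppm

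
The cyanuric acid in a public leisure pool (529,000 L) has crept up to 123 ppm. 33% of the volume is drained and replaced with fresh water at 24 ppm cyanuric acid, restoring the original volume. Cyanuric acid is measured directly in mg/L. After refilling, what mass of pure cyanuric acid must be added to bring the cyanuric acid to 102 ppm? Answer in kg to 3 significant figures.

6.17 kg

After draining 33% and refilling: 123 × 0.67 + 24 × 0.33 = 90.33 ppm.
Deficit to target: 102 − 90.33 = 11.67 mg/L.
Mass: 11.67 mg/L × 529,000 L = 6173 g cyanuric acid.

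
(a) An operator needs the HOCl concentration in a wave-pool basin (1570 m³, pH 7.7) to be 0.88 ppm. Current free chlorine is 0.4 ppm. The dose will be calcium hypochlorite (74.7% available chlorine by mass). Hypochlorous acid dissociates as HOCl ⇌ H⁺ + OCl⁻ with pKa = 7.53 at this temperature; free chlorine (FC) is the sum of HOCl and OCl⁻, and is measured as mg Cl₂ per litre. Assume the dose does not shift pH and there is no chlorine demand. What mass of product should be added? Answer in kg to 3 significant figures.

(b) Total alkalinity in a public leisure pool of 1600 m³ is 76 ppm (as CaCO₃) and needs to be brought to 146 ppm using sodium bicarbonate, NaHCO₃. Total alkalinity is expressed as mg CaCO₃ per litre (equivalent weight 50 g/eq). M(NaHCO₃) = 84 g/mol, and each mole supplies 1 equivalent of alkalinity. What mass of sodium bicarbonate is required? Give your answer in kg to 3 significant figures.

(a) 3.74 kg; (b) 188 kg

(a) Volume: 1570 m³ = 1,570,000 L.
(a) [OCl⁻]/[HOCl] = 10^(pH − pKa) = 10^(7.7 − 7.53) = 1.479; fraction as HOCl = 1/(1 + 1.479) = 0.4034.
(a) Free chlorine required for 0.88 ppm HOCl: 0.88 / 0.4034 = 2.182 ppm.
(a) FC to add: 2.182 − 0.4 = 1.782 mg/L as Cl₂.
(a) Cl₂ equivalent: 1.782 mg/L × 1,570,000 L = 2797 g.
(a) Product at 74.7% available Cl: 2797 / 0.747 = 3744 g.

(b) Volume: 1600 m³ = 1,600,000 L.
(b) Alkalinity to add: (146 − 76) = 70 mg/L as CaCO₃ × 1,600,000 L = 112,000 g as CaCO₃.
(b) Equivalents: 112,000 g ÷ 50 g/eq = 2240 eq.
(b) NaHCO₃ supplies 1 eq per mole → 2240 mol.
(b) Mass: 2240 mol × 84 g/mol = 188,200 g.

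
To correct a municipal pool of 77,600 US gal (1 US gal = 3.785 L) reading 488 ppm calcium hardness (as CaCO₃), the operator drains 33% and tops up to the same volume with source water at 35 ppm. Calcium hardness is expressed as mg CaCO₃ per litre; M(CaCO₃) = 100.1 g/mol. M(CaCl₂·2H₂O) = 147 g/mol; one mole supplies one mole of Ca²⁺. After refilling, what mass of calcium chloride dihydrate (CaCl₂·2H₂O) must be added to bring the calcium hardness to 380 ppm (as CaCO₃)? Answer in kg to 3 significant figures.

17.9 kg

Volume: 77,600 US gal × 3.785 L/gal = 293,716 L.
After draining 33% and refilling: 488 × 0.67 + 35 × 0.33 = 338.51 ppm.
Deficit to target: 380 − 338.51 = 41.49 mg/L.
As CaCO₃: 41.49 mg/L × 293,716 L = 12,190 g; ÷ 100.1 = 121.7 mol Ca²⁺.
Mass: 121.7 × 147 = 17,900 g.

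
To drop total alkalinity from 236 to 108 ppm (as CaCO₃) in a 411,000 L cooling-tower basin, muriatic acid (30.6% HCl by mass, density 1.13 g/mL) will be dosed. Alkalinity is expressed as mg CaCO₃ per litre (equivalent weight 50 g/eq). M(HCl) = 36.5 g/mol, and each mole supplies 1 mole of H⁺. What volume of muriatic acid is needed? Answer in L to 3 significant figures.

111 L

Alkalinity to neutralize: (236 − 108) = 128 mg/L as CaCO₃ × 411,000 L = 52,610 g as CaCO₃.
Equivalents of H⁺ required: 52,610 ÷ 50 g/eq = 1052 eq = 1052 mol HCl.
Mass of HCl: 1052 × 36.5 = 38,400 g.
Mass of 30.6% solution: 38,400 / 0.306 = 125,500 g.
Volume: 125,500 g ÷ 1.13 g/mL = 111,100 mL.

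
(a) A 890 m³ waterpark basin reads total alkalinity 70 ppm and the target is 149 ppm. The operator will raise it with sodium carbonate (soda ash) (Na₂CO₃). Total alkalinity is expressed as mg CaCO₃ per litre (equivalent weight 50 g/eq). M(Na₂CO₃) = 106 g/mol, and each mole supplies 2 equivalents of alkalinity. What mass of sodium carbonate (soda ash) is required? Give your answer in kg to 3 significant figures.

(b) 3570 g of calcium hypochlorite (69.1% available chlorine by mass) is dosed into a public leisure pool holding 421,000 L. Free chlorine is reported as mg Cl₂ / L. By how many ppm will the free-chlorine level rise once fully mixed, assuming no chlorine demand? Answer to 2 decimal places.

(a) Volume: 890 m³ = 890,000 L.
(a) Alkalinity to add: (149 − 70) = 79 mg/L as CaCO₃ × 890,000 L = 70,310 g as CaCO₃.
(a) Equivalents: 70,310 g ÷ 50 g/eq = 1406 eq.
(a) Each mole of Na₂CO₃ supplies 2 eq, so 1406 / 2 = 703.1 mol.
(a) Mass: 703.1 mol × 106 g/mol = 74,530 g.

(b) Available chlorine delivered: 3570 g × 0.691 = 2467 g as Cl₂.
(b) Concentration rise: 2467 g / 421,000 L = 5.86 mg/L = 5.86 ppm.

(a) 74.5 kg; (b) 5.86 ppm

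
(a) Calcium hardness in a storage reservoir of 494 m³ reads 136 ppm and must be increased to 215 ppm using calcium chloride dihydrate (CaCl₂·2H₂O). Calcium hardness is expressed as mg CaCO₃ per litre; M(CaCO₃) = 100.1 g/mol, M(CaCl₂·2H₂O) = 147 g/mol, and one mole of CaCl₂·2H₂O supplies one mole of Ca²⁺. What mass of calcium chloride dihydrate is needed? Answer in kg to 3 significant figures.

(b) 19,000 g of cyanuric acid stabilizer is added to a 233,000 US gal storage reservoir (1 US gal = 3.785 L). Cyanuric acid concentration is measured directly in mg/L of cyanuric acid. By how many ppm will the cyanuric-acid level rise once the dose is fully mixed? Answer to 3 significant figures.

(a) 57.3 kg; (b) 21.5 ppm

(a) Volume: 494 m³ = 494,000 L.
(a) Hardness to add: (215 − 136) = 79 mg/L as CaCO₃ × 494,000 L = 39,030 g as CaCO₃.
(a) Moles of Ca²⁺ (1 mol Ca²⁺ ≡ 1 mol CaCO₃): 39,030 / 100.1 g/mol = 389.9 mol.
(a) Mass of CaCl₂·2H₂O: 389.9 × 147 = 57,310 g.

(b) Volume: 233,000 US gal × 3.785 L/gal = 881,905 L.
(b) Rise: 19,000 g / 881,905 L × 1000 = 21.54 mg/L.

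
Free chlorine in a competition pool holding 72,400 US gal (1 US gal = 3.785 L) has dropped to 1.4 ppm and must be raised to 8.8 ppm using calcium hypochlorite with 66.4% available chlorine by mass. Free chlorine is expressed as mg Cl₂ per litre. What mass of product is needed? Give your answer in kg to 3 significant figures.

3.05 kg

Volume: 72,400 US gal × 3.785 L/gal = 274,034 L.
Chlorine deficit: 8.8 − 1.4 = 7.4 ppm = 7.4 mg/L as Cl₂.
Cl₂ equivalent needed: 7.4 mg/L × 274,034 L = 2,028,000 mg = 2028 g.
Product at 66.4% available chlorine: 2028 / 0.664 = 3054 g.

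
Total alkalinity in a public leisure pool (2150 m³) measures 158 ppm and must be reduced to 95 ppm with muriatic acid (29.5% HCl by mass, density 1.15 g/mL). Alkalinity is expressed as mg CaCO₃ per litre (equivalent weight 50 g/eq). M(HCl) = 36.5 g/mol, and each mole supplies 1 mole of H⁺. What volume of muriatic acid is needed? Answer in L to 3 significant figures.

291 L

Volume: 2150 m³ = 2,150,000 L.
Alkalinity to neutralize: (158 − 95) = 63 mg/L as CaCO₃ × 2,150,000 L = 135,400 g as CaCO₃.
Equivalents of H⁺ required: 135,400 ÷ 50 g/eq = 2709 eq = 2709 mol HCl.
Mass of HCl: 2709 × 36.5 = 98,880 g.
Mass of 29.5% solution: 98,880 / 0.295 = 335,200 g.
Volume: 335,200 g ÷ 1.15 g/mL = 291,500 mL.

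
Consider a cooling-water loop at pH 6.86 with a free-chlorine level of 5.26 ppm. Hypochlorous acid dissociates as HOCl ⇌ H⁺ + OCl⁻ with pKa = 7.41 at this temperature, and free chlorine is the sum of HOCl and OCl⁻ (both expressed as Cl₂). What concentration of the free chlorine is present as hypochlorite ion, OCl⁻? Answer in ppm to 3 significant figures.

[OCl⁻]/[HOCl] = 10^(pH − pKa) = 10^(6.86 − 7.41) = 10^-0.55 = 0.2818.
Fraction as HOCl = 1 / (1 + 0.2818) = 0.7801.
OCl⁻ = (1 − 0.7801) × 5.26 ppm = 1.157 ppm.

1.16 ppm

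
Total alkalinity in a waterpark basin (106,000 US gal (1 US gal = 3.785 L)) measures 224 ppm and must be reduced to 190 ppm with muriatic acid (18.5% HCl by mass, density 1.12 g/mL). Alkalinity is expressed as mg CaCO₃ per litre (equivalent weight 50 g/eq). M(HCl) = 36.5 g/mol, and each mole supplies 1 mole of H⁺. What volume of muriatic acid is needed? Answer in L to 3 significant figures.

Volume: 106,000 US gal × 3.785 L/gal = 401,210 L.
Alkalinity to neutralize: (224 − 190) = 34 mg/L as CaCO₃ × 401,210 L = 13,640 g as CaCO₃.
Equivalents of H⁺ required: 13,640 ÷ 50 g/eq = 272.8 eq = 272.8 mol HCl.
Mass of HCl: 272.8 × 36.5 = 9958 g.
Mass of 18.5% solution: 9958 / 0.185 = 53,830 g.
Volume: 53,830 g ÷ 1.12 g/mL = 48,060 mL.

48.1 L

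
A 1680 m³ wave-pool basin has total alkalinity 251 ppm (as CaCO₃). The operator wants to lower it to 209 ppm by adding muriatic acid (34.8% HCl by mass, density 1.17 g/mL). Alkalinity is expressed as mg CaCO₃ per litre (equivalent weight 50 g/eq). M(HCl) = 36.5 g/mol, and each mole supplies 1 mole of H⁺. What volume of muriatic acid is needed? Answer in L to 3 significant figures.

127 L

Volume: 1680 m³ = 1,680,000 L.
Alkalinity to neutralize: (251 − 209) = 42 mg/L as CaCO₃ × 1,680,000 L = 70,560 g as CaCO₃.
Equivalents of H⁺ required: 70,560 ÷ 50 g/eq = 1411 eq = 1411 mol HCl.
Mass of HCl: 1411 × 36.5 = 51,510 g.
Mass of 34.8% solution: 51,510 / 0.348 = 148,000 g.
Volume: 148,000 g ÷ 1.17 g/mL = 126,500 mL.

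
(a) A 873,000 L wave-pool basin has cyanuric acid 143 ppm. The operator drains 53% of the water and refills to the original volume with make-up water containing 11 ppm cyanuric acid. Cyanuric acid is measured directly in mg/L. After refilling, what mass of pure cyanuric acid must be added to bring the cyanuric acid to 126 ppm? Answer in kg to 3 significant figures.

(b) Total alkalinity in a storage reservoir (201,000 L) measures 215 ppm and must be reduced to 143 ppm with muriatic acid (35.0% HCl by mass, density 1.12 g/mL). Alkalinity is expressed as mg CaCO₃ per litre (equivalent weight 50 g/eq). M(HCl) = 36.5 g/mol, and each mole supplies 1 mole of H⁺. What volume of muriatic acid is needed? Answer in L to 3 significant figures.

(a) After draining 53% and refilling: 143 × 0.47 + 11 × 0.53 = 73.04 ppm.
(a) Deficit to target: 126 − 73.04 = 52.96 mg/L.
(a) Mass: 52.96 mg/L × 873,000 L = 46,230 g cyanuric acid.

(b) Alkalinity to neutralize: (215 − 143) = 72 mg/L as CaCO₃ × 201,000 L = 14,470 g as CaCO₃.
(b) Equivalents of H⁺ required: 14,470 ÷ 50 g/eq = 289.4 eq = 289.4 mol HCl.
(b) Mass of HCl: 289.4 × 36.5 = 10,560 g.
(b) Mass of 35.0% solution: 10,560 / 0.35 = 30,180 g.
(b) Volume: 30,180 g ÷ 1.12 g/mL = 26,950 mL.

(a) 46.2 kg; (b) 27.0 L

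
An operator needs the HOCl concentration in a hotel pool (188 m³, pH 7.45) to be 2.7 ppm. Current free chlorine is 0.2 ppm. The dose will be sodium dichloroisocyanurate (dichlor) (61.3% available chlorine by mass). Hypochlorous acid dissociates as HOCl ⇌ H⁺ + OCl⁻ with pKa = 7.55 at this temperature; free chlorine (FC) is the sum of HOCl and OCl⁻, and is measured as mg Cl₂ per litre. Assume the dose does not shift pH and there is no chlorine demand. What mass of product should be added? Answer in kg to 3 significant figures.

Volume: 188 m³ = 188,000 L.
[OCl⁻]/[HOCl] = 10^(pH − pKa) = 10^(7.45 − 7.55) = 0.7943; fraction as HOCl = 1/(1 + 0.7943) = 0.5573.
Free chlorine required for 2.7 ppm HOCl: 2.7 / 0.5573 = 4.845 ppm.
FC to add: 4.845 − 0.2 = 4.645 mg/L as Cl₂.
Cl₂ equivalent: 4.645 mg/L × 188,000 L = 873.2 g.
Product at 61.3% available Cl: 873.2 / 0.613 = 1424 g.

1.42 kg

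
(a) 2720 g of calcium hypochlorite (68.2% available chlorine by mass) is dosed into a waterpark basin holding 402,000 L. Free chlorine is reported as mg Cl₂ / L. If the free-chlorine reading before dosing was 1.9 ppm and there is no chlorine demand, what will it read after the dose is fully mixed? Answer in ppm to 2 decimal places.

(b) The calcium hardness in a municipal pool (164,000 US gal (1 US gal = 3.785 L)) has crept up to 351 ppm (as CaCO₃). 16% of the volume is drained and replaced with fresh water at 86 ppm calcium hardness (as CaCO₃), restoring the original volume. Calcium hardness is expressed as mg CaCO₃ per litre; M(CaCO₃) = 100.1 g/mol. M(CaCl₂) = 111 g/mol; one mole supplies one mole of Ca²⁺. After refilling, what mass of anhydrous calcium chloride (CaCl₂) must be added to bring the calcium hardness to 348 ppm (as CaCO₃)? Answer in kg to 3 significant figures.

(a) Available chlorine delivered: 2720 g × 0.682 = 1855 g as Cl₂.
(a) Concentration rise: 1855 g / 402,000 L = 4.615 mg/L = 4.61 ppm.
(a) Final FC: 1.9 + 4.61 = 6.51 ppm.

(b) Volume: 164,000 US gal × 3.785 L/gal = 620,740 L.
(b) After draining 16% and refilling: 351 × 0.84 + 86 × 0.16 = 308.6 ppm.
(b) Deficit to target: 348 − 308.6 = 39.4 mg/L.
(b) As CaCO₃: 39.4 mg/L × 620,740 L = 24,460 g; ÷ 100.1 = 244.3 mol Ca²⁺.
(b) Mass: 244.3 × 111 = 27,120 g.

(a) 6.51 ppm; (b) 27.1 kg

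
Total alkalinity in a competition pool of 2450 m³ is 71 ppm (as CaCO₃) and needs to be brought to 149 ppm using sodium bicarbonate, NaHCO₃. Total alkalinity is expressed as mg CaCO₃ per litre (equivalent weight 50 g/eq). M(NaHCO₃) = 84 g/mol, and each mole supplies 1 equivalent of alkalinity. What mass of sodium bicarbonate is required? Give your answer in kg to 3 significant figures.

321 kg

Volume: 2450 m³ = 2,450,000 L.
Alkalinity to add: (149 − 71) = 78 mg/L as CaCO₃ × 2,450,000 L = 191,100 g as CaCO₃.
Equivalents: 191,100 g ÷ 50 g/eq = 3822 eq.
NaHCO₃ supplies 1 eq per mole → 3822 mol.
Mass: 3822 mol × 84 g/mol = 321,000 g.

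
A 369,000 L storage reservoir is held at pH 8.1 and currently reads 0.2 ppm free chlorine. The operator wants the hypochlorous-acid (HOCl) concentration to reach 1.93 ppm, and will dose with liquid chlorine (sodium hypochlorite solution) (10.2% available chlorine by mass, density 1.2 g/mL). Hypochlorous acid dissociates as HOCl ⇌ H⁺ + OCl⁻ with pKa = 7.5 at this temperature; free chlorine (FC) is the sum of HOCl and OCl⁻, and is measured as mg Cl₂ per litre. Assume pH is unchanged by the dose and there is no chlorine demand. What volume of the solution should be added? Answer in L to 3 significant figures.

28.4 L

[OCl⁻]/[HOCl] = 10^(pH − pKa) = 10^(8.1 − 7.5) = 3.981; fraction as HOCl = 1/(1 + 3.981) = 0.2008.
Free chlorine required for 1.93 ppm HOCl: 1.93 / 0.2008 = 9.613 ppm.
FC to add: 9.613 − 0.2 = 9.413 mg/L as Cl₂.
Cl₂ equivalent: 9.413 mg/L × 369,000 L = 3474 g.
Product at 10.2% available Cl: 3474 / 0.102 = 34,050 g.
Volume: 34,050 g ÷ 1.2 g/mL = 28,380 mL.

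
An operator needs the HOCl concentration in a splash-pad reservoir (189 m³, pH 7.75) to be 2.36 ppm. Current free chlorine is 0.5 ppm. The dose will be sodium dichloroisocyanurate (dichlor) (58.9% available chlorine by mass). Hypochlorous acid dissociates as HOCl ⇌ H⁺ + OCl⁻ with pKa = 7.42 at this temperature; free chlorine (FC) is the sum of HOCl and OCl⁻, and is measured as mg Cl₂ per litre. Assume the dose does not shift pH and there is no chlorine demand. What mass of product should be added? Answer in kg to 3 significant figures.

2.22 kg

Volume: 189 m³ = 189,000 L.
[OCl⁻]/[HOCl] = 10^(pH − pKa) = 10^(7.75 − 7.42) = 2.138; fraction as HOCl = 1/(1 + 2.138) = 0.3187.
Free chlorine required for 2.36 ppm HOCl: 2.36 / 0.3187 = 7.406 ppm.
FC to add: 7.406 − 0.5 = 6.906 mg/L as Cl₂.
Cl₂ equivalent: 6.906 mg/L × 189,000 L = 1305 g.
Product at 58.9% available Cl: 1305 / 0.589 = 2216 g.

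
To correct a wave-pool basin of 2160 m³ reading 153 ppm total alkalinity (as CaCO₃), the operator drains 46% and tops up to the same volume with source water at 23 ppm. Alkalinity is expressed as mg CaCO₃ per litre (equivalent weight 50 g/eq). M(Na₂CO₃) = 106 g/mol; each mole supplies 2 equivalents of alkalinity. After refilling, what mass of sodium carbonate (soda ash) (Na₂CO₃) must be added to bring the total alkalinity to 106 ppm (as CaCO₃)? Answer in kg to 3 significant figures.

29.3 kg

Volume: 2160 m³ = 2,160,000 L.
After draining 46% and refilling: 153 × 0.54 + 23 × 0.46 = 93.2 ppm.
Deficit to target: 106 − 93.2 = 12.8 mg/L.
As CaCO₃: 12.8 mg/L × 2,160,000 L = 27,650 g; ÷ 50 g/eq ÷ 2 = 276.5 mol Na₂CO₃.
Mass: 276.5 × 106 = 29,310 g.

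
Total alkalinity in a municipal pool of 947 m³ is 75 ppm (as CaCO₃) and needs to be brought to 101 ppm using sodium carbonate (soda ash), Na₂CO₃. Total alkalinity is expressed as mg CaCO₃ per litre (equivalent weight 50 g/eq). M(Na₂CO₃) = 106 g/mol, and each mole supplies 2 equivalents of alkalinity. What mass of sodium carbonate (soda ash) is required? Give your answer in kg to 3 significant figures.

Volume: 947 m³ = 947,000 L.
Alkalinity to add: (101 − 75) = 26 mg/L as CaCO₃ × 947,000 L = 24,620 g as CaCO₃.
Equivalents: 24,620 g ÷ 50 g/eq = 492.4 eq.
Each mole of Na₂CO₃ supplies 2 eq, so 492.4 / 2 = 246.2 mol.
Mass: 246.2 mol × 106 g/mol = 26,100 g.

26.1 kg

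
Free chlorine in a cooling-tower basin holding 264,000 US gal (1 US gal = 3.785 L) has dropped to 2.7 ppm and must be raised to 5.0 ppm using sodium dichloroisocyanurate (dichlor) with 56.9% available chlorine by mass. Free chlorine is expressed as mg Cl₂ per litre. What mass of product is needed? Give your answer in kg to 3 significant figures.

4.04 kg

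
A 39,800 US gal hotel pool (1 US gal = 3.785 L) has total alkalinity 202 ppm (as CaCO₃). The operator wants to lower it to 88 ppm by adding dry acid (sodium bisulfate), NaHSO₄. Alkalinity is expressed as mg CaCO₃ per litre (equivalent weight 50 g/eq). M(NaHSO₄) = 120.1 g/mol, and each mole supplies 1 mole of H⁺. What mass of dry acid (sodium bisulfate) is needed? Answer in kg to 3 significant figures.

41.3 kg

Volume: 39,800 US gal × 3.785 L/gal = 150,643 L.
Alkalinity to neutralize: (202 − 88) = 114 mg/L as CaCO₃ × 150,643 L = 17,170 g as CaCO₃.
Equivalents of H⁺ required: 17,170 ÷ 50 g/eq = 343.5 eq = 343.5 mol NaHSO₄.
Mass of NaHSO₄: 343.5 × 120.1 = 41,250 g.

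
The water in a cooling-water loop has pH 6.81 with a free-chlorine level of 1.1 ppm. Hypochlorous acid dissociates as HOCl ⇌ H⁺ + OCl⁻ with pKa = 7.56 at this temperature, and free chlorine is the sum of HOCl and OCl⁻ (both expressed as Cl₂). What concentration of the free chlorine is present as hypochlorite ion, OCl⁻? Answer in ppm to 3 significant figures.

[OCl⁻]/[HOCl] = 10^(pH − pKa) = 10^(6.81 − 7.56) = 10^-0.75 = 0.1778.
Fraction as HOCl = 1 / (1 + 0.1778) = 0.849.
OCl⁻ = (1 − 0.849) × 1.1 ppm = 0.1661 ppm.

0.166 ppm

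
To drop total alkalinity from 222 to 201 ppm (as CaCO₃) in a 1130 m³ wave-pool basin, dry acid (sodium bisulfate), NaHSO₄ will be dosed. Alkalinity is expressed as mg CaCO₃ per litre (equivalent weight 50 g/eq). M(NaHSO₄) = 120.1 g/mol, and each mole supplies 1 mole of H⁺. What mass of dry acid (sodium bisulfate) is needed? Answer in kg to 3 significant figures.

57.0 kg

Volume: 1130 m³ = 1,130,000 L.
Alkalinity to neutralize: (222 − 201) = 21 mg/L as CaCO₃ × 1,130,000 L = 23,730 g as CaCO₃.
Equivalents of H⁺ required: 23,730 ÷ 50 g/eq = 474.6 eq = 474.6 mol NaHSO₄.
Mass of NaHSO₄: 474.6 × 120.1 = 57,000 g.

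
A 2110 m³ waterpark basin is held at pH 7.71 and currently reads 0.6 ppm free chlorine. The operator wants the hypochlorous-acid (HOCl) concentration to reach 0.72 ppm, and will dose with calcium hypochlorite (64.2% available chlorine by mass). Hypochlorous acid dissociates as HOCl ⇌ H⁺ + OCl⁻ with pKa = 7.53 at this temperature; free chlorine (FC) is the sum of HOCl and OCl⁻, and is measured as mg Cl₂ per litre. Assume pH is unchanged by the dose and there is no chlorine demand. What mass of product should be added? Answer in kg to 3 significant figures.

3.98 kg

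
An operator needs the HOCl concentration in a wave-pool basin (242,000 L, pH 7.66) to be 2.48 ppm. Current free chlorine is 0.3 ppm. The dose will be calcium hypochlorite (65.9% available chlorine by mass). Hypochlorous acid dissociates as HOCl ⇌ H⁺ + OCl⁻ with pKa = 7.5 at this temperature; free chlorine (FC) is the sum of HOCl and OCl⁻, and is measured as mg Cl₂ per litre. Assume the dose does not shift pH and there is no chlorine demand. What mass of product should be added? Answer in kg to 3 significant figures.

2.12 kg

[OCl⁻]/[HOCl] = 10^(pH − pKa) = 10^(7.66 − 7.5) = 1.445; fraction as HOCl = 1/(1 + 1.445) = 0.4089.
Free chlorine required for 2.48 ppm HOCl: 2.48 / 0.4089 = 6.065 ppm.
FC to add: 6.065 − 0.3 = 5.765 mg/L as Cl₂.
Cl₂ equivalent: 5.765 mg/L × 242,000 L = 1395 g.
Product at 65.9% available Cl: 1395 / 0.659 = 2117 g.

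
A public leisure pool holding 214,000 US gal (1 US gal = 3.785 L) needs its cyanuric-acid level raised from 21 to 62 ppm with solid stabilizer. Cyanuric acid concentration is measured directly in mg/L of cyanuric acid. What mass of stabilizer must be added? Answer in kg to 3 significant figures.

33.2 kg

Volume: 214,000 US gal × 3.785 L/gal = 809,990 L.
CYA to add: (62 − 21) = 41 mg/L × 809,990 L = 33,210 g cyanuric acid.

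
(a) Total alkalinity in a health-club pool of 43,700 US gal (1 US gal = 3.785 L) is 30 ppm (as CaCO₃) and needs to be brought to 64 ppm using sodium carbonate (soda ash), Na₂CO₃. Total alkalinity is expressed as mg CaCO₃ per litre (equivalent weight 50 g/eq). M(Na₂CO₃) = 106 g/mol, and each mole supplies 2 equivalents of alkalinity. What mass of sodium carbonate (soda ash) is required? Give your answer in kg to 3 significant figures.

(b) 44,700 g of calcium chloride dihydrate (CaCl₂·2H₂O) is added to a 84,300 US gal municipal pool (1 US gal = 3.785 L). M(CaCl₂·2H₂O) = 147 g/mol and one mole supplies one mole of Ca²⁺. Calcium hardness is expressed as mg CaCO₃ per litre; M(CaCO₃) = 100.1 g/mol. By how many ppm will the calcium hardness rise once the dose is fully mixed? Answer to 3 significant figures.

(a) Volume: 43,700 US gal × 3.785 L/gal = 165,404 L.
(a) Alkalinity to add: (64 − 30) = 34 mg/L as CaCO₃ × 165,404 L = 5624 g as CaCO₃.
(a) Equivalents: 5624 g ÷ 50 g/eq = 112.5 eq.
(a) Each mole of Na₂CO₃ supplies 2 eq, so 112.5 / 2 = 56.24 mol.
(a) Mass: 56.24 mol × 106 g/mol = 5961 g.

(b) Volume: 84,300 US gal × 3.785 L/gal = 319,076 L.
(b) Moles of Ca²⁺: 44,700 g ÷ 147 g/mol = 304.1 mol.
(b) As CaCO₃: 304.1 mol × 100.1 g/mol = 30,440 g.
(b) Rise: 30,440 g / 319,076 L × 1000 = 95.4 mg/L.

(a) 5.96 kg; (b) 95.4 ppm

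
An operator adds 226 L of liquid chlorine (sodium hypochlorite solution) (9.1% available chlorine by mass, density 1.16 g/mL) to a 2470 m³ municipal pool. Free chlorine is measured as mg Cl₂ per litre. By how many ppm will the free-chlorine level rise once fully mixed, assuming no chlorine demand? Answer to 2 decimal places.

Volume: 2470 m³ = 2,470,000 L.
Mass of solution: 226 L × 1000 mL/L × 1.16 g/mL = 262,200 g.
Available chlorine delivered: 262,200 g × 0.091 = 23,860 g as Cl₂.
Concentration rise: 23,860 g / 2,470,000 L = 9.659 mg/L = 9.66 ppm.

9.66 ppm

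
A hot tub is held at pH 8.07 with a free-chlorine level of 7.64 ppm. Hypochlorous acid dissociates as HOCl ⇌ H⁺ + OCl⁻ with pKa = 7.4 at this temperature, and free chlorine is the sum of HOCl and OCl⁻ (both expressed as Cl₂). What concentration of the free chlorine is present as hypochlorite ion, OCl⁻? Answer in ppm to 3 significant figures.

6.29 ppm

[OCl⁻]/[HOCl] = 10^(pH − pKa) = 10^(8.07 − 7.4) = 10^0.67 = 4.677.
Fraction as HOCl = 1 / (1 + 4.677) = 0.1761.
OCl⁻ = (1 − 0.1761) × 7.64 ppm = 6.294 ppm.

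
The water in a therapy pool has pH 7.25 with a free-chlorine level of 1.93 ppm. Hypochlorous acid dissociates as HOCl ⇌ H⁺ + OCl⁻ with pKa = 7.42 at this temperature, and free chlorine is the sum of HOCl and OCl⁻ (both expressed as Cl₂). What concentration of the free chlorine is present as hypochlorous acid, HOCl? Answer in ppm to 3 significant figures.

1.15 ppm

[OCl⁻]/[HOCl] = 10^(pH − pKa) = 10^(7.25 − 7.42) = 10^-0.17 = 0.6761.
Fraction as HOCl = 1 / (1 + 0.6761) = 0.5966.
HOCl = 0.5966 × 1.93 ppm = 1.151 ppm.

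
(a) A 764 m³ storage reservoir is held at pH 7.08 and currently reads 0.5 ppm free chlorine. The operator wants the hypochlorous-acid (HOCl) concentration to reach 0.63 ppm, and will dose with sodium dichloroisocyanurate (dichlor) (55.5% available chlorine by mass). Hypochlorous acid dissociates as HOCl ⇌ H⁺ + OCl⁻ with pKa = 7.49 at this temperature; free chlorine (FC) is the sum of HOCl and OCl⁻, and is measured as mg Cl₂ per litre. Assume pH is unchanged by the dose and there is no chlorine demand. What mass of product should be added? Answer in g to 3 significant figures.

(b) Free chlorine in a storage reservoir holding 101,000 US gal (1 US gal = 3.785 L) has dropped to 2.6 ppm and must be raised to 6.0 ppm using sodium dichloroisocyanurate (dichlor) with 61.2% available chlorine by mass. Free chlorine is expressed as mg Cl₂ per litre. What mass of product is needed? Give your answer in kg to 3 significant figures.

(a) 516 g; (b) 2.12 kg

(a) Volume: 764 m³ = 764,000 L.
(a) [OCl⁻]/[HOCl] = 10^(pH − pKa) = 10^(7.08 − 7.49) = 0.389; fraction as HOCl = 1/(1 + 0.389) = 0.7199.
(a) Free chlorine required for 0.63 ppm HOCl: 0.63 / 0.7199 = 0.8751 ppm.
(a) FC to add: 0.8751 − 0.5 = 0.3751 mg/L as Cl₂.
(a) Cl₂ equivalent: 0.3751 mg/L × 764,000 L = 286.6 g.
(a) Product at 55.5% available Cl: 286.6 / 0.555 = 516.4 g.

(b) Volume: 101,000 US gal × 3.785 L/gal = 382,285 L.
(b) Chlorine deficit: 6.0 − 2.6 = 3.4 ppm = 3.4 mg/L as Cl₂.
(b) Cl₂ equivalent needed: 3.4 mg/L × 382,285 L = 1,300,000 mg = 1300 g.
(b) Product at 61.2% available chlorine: 1300 / 0.612 = 2124 g.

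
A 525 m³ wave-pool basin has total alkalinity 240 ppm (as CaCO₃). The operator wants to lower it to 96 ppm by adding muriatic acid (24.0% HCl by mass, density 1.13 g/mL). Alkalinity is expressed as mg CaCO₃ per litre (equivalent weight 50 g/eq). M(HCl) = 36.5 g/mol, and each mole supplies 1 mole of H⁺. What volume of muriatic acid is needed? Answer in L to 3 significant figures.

Volume: 525 m³ = 525,000 L.
Alkalinity to neutralize: (240 − 96) = 144 mg/L as CaCO₃ × 525,000 L = 75,600 g as CaCO₃.
Equivalents of H⁺ required: 75,600 ÷ 50 g/eq = 1512 eq = 1512 mol HCl.
Mass of HCl: 1512 × 36.5 = 55,190 g.
Mass of 24.0% solution: 55,190 / 0.24 = 230,000 g.
Volume: 230,000 g ÷ 1.13 g/mL = 203,500 mL.

203 L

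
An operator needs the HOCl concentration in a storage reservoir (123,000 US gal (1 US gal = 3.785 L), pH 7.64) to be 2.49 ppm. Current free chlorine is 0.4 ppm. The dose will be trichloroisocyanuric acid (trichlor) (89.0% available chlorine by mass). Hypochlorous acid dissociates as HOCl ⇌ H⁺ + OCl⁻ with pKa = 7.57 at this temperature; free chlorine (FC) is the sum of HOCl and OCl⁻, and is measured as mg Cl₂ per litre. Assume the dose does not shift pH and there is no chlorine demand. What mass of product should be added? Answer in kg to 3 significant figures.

2.62 kg

Volume: 123,000 US gal × 3.785 L/gal = 465,555 L.
[OCl⁻]/[HOCl] = 10^(pH − pKa) = 10^(7.64 − 7.57) = 1.175; fraction as HOCl = 1/(1 + 1.175) = 0.4598.
Free chlorine required for 2.49 ppm HOCl: 2.49 / 0.4598 = 5.415 ppm.
FC to add: 5.415 − 0.4 = 5.015 mg/L as Cl₂.
Cl₂ equivalent: 5.015 mg/L × 465,555 L = 2335 g.
Product at 89.0% available Cl: 2335 / 0.89 = 2624 g.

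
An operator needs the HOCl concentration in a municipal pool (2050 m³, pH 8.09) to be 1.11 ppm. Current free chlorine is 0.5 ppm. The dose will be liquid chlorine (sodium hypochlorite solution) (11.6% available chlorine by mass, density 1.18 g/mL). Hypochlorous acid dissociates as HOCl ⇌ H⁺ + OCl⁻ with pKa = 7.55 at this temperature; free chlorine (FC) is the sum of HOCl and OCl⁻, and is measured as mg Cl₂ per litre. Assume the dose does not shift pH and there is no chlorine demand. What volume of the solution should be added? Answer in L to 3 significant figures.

Volume: 2050 m³ = 2,050,000 L.
[OCl⁻]/[HOCl] = 10^(pH − pKa) = 10^(8.09 − 7.55) = 3.467; fraction as HOCl = 1/(1 + 3.467) = 0.2238.
Free chlorine required for 1.11 ppm HOCl: 1.11 / 0.2238 = 4.959 ppm.
FC to add: 4.959 − 0.5 = 4.459 mg/L as Cl₂.
Cl₂ equivalent: 4.459 mg/L × 2,050,000 L = 9140 g.
Product at 11.6% available Cl: 9140 / 0.116 = 78,800 g.
Volume: 78,800 g ÷ 1.18 g/mL = 66,780 mL.

66.8 L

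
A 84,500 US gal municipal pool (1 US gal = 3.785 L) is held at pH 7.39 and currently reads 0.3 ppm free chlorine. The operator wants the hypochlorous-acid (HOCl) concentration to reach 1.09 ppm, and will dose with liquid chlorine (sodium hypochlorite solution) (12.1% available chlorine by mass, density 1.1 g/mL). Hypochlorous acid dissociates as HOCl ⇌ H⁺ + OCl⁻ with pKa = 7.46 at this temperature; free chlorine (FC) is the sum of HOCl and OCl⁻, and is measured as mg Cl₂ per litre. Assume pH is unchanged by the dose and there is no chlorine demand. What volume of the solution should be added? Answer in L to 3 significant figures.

Volume: 84,500 US gal × 3.785 L/gal = 319,832 L.
[OCl⁻]/[HOCl] = 10^(pH − pKa) = 10^(7.39 − 7.46) = 0.8511; fraction as HOCl = 1/(1 + 0.8511) = 0.5402.
Free chlorine required for 1.09 ppm HOCl: 1.09 / 0.5402 = 2.018 ppm.
FC to add: 2.018 − 0.3 = 1.718 mg/L as Cl₂.
Cl₂ equivalent: 1.718 mg/L × 319,832 L = 549.4 g.
Product at 12.1% available Cl: 549.4 / 0.121 = 4540 g.
Volume: 4540 g ÷ 1.1 g/mL = 4128 mL.

4.13 L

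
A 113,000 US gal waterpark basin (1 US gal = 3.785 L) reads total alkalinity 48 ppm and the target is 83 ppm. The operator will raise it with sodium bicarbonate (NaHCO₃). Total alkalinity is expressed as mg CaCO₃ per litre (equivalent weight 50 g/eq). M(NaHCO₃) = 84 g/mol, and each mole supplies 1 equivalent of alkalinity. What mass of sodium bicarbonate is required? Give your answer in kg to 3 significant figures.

Volume: 113,000 US gal × 3.785 L/gal = 427,705 L.
Alkalinity to add: (83 − 48) = 35 mg/L as CaCO₃ × 427,705 L = 14,970 g as CaCO₃.
Equivalents: 14,970 g ÷ 50 g/eq = 299.4 eq.
NaHCO₃ supplies 1 eq per mole → 299.4 mol.
Mass: 299.4 mol × 84 g/mol = 25,150 g.

25.1 kg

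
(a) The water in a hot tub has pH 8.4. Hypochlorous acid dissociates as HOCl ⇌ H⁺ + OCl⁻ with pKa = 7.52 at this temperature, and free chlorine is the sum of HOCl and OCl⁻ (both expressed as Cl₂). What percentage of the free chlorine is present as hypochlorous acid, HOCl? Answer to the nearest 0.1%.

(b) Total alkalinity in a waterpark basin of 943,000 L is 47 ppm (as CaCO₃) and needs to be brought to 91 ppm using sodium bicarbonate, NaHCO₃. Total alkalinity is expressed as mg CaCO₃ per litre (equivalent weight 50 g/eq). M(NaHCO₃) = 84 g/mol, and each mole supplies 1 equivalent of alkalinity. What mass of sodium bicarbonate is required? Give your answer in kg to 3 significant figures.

(a) 11.6%; (b) 69.7 kg

(a) [OCl⁻]/[HOCl] = 10^(pH − pKa) = 10^(8.4 − 7.52) = 10^0.88 = 7.586.
(a) Fraction as HOCl = 1 / (1 + 7.586) = 0.1165.

(b) Alkalinity to add: (91 − 47) = 44 mg/L as CaCO₃ × 943,000 L = 41,490 g as CaCO₃.
(b) Equivalents: 41,490 g ÷ 50 g/eq = 829.8 eq.
(b) NaHCO₃ supplies 1 eq per mole → 829.8 mol.
(b) Mass: 829.8 mol × 84 g/mol = 69,710 g.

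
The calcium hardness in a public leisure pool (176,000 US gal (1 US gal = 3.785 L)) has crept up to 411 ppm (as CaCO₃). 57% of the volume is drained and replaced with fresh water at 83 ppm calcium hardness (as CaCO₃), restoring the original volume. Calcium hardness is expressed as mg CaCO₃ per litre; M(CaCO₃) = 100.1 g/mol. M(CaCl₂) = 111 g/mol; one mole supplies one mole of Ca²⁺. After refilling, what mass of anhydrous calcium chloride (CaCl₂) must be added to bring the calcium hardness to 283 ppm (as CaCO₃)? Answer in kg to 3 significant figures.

Volume: 176,000 US gal × 3.785 L/gal = 666,160 L.
After draining 57% and refilling: 411 × 0.43 + 83 × 0.57 = 224.04 ppm.
Deficit to target: 283 − 224.04 = 58.96 mg/L.
As CaCO₃: 58.96 mg/L × 666,160 L = 39,280 g; ÷ 100.1 = 392.4 mol Ca²⁺.
Mass: 392.4 × 111 = 43,550 g.

43.6 kg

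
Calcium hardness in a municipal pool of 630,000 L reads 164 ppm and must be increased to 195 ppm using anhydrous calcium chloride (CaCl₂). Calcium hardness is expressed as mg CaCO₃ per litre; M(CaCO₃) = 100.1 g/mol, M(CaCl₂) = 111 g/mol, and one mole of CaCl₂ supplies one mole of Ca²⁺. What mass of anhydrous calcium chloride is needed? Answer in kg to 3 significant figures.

Hardness to add: (195 − 164) = 31 mg/L as CaCO₃ × 630,000 L = 19,530 g as CaCO₃.
Moles of Ca²⁺ (1 mol Ca²⁺ ≡ 1 mol CaCO₃): 19,530 / 100.1 g/mol = 195.1 mol.
Mass of CaCl₂: 195.1 × 111 = 21,660 g.

21.7 kg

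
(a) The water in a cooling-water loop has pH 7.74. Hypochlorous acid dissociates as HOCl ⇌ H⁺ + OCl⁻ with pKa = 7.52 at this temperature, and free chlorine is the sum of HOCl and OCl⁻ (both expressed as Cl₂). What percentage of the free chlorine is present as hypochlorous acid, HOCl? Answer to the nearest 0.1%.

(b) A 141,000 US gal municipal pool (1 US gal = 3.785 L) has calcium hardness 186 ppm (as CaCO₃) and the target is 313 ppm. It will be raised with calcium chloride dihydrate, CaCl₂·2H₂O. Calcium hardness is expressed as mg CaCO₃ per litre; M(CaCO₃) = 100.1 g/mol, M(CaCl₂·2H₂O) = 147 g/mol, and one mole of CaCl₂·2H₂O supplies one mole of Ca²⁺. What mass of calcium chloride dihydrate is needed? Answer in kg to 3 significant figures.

(a) 37.6%; (b) 99.5 kg

(a) [OCl⁻]/[HOCl] = 10^(pH − pKa) = 10^(7.74 − 7.52) = 10^0.22 = 1.66.
(a) Fraction as HOCl = 1 / (1 + 1.66) = 0.376.

(b) Volume: 141,000 US gal × 3.785 L/gal = 533,685 L.
(b) Hardness to add: (313 − 186) = 127 mg/L as CaCO₃ × 533,685 L = 67,780 g as CaCO₃.
(b) Moles of Ca²⁺ (1 mol Ca²⁺ ≡ 1 mol CaCO₃): 67,780 / 100.1 g/mol = 677.1 mol.
(b) Mass of CaCl₂·2H₂O: 677.1 × 147 = 99,530 g.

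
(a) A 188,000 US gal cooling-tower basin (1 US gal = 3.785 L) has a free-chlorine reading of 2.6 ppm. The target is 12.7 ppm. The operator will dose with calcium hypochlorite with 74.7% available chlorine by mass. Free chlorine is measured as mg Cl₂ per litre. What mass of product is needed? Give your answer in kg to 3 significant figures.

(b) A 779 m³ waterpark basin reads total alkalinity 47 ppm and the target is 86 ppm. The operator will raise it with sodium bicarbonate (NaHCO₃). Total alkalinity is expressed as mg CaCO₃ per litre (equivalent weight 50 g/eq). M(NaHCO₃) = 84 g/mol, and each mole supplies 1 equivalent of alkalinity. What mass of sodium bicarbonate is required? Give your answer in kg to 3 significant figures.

(a) Volume: 188,000 US gal × 3.785 L/gal = 711,580 L.
(a) Chlorine deficit: 12.7 − 2.6 = 10.1 ppm = 10.1 mg/L as Cl₂.
(a) Cl₂ equivalent needed: 10.1 mg/L × 711,580 L = 7,187,000 mg = 7187 g.
(a) Product at 74.7% available chlorine: 7187 / 0.747 = 9621 g.

(b) Volume: 779 m³ = 779,000 L.
(b) Alkalinity to add: (86 − 47) = 39 mg/L as CaCO₃ × 779,000 L = 30,380 g as CaCO₃.
(b) Equivalents: 30,380 g ÷ 50 g/eq = 607.6 eq.
(b) NaHCO₃ supplies 1 eq per mole → 607.6 mol.
(b) Mass: 607.6 mol × 84 g/mol = 51,040 g.

(a) 9.62 kg; (b) 51.0 kg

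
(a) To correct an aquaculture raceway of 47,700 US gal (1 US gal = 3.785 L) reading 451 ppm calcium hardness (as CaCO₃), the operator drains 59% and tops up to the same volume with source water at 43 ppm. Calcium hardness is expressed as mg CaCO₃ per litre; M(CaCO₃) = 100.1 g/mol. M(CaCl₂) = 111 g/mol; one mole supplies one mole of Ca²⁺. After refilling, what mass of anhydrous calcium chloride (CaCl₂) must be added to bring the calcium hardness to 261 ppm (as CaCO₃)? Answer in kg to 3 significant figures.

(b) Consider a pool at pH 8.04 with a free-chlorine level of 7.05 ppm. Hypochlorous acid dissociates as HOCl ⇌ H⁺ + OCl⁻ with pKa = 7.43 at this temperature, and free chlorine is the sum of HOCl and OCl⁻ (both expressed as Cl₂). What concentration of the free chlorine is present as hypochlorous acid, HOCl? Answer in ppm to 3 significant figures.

(a) 10.2 kg; (b) 1.39 ppm

(a) Volume: 47,700 US gal × 3.785 L/gal = 180,544 L.
(a) After draining 59% and refilling: 451 × 0.41 + 43 × 0.59 = 210.28 ppm.
(a) Deficit to target: 261 − 210.28 = 50.72 mg/L.
(a) As CaCO₃: 50.72 mg/L × 180,544 L = 9157 g; ÷ 100.1 = 91.48 mol Ca²⁺.
(a) Mass: 91.48 × 111 = 10,150 g.

(b) [OCl⁻]/[HOCl] = 10^(pH − pKa) = 10^(8.04 − 7.43) = 10^0.61 = 4.074.
(b) Fraction as HOCl = 1 / (1 + 4.074) = 0.1971.
(b) HOCl = 0.1971 × 7.05 ppm = 1.389 ppm.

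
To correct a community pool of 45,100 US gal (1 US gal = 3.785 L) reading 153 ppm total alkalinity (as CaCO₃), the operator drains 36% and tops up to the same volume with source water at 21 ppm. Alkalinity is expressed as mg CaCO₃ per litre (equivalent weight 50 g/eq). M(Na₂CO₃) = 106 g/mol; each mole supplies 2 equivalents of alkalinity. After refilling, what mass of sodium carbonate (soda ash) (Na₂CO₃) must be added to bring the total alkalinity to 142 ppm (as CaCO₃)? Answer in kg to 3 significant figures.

6.61 kg

Volume: 45,100 US gal × 3.785 L/gal = 170,704 L.
After draining 36% and refilling: 153 × 0.64 + 21 × 0.36 = 105.48 ppm.
Deficit to target: 142 − 105.48 = 36.52 mg/L.
As CaCO₃: 36.52 mg/L × 170,704 L = 6234 g; ÷ 50 g/eq ÷ 2 = 62.34 mol Na₂CO₃.
Mass: 62.34 × 106 = 6608 g.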